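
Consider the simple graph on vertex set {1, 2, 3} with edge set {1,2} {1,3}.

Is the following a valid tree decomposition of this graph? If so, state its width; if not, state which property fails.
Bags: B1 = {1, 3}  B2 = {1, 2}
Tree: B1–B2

Every vertex of G appears in some bag (union = {1, 2, 3}); every edge is covered by a bag; and for each vertex v the set of bags containing v is connected in the bag tree. The decomposition is therefore valid. The largest bag has 2 vertices, so the width is 1.

Yes; width 1.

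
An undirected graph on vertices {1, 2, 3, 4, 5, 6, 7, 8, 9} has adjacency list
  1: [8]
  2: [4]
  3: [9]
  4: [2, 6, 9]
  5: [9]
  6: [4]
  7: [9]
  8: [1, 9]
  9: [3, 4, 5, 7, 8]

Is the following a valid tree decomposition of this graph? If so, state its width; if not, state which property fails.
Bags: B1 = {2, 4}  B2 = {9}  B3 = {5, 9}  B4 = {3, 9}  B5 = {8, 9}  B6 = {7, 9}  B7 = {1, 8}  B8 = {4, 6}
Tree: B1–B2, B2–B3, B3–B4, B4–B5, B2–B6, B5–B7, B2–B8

No — edge (4,9) lies in no bag.

A tree decomposition must satisfy three properties: every vertex lies in some bag; for every edge, both endpoints lie together in some bag; and for every vertex, the bags containing it form a connected subtree. Here edge (4,9) lies in no bag, so the decomposition is invalid.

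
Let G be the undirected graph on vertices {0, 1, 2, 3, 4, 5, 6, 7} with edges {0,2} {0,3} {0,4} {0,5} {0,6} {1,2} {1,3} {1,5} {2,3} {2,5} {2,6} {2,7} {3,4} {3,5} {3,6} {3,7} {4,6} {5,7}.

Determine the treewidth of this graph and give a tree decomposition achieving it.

Treewidth 3.
One optimal decomposition is:
Bags: B1 = {0, 2, 3, 6}  B2 = {0, 3, 4, 6}  B3 = {0, 2, 3, 5}  B4 = {2, 3, 5, 7}  B5 = {1, 2, 3, 5}
Tree: B1–B2, B1–B3, B3–B4, B4–B5

Every bag has size at most 4, so the width is 4 − 1 = 3 and tw(G) ≤ 3. Conversely, {0, 2, 3, 5} is a clique of size 4, and the vertices of any clique must share a bag in every tree decomposition; so some bag has ≥ 4 vertices and tw(G) ≥ 3. Hence tw(G) = 3 exactly.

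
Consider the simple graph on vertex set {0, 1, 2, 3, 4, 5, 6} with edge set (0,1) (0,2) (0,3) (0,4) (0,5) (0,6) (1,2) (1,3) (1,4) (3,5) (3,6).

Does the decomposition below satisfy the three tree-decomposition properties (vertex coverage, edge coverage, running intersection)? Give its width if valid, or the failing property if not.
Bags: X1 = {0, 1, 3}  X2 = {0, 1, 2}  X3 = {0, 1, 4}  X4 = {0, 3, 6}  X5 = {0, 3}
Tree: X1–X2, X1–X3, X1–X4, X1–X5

No — vertex 5 appears in no bag.

A tree decomposition must satisfy three properties: every vertex lies in some bag; for every edge, both endpoints lie together in some bag; and for every vertex, the bags containing it form a connected subtree. Here vertex 5 appears in no bag, so the decomposition is invalid.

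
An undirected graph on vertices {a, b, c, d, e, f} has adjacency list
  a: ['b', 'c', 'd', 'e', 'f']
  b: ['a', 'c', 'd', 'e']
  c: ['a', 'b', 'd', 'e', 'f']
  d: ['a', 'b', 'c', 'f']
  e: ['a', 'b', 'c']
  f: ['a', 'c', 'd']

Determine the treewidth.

A width-3 tree decomposition is:
Bags: B1 = {a, b, c, e}  B2 = {a, b, c, d}  B3 = {a, c, d, f}
Tree: B1–B2, B2–B3
Every bag has size at most 4, so the width is 4 − 1 = 3 and tw(G) ≤ 3. Conversely, {a, c, d, f} is a clique of size 4, and the vertices of any clique must share a bag in every tree decomposition; so some bag has ≥ 4 vertices and tw(G) ≥ 3. Hence tw(G) = 3 exactly.

3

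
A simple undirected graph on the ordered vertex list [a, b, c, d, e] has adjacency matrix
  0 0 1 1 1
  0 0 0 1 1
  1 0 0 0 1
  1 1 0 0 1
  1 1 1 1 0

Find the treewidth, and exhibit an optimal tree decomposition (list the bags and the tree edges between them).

The largest bag has 3 vertices, giving width 2; this decomposition certifies tw(G) ≤ 2. On the other hand G contains the 3-clique {a, d, e}. A clique must lie in a single bag of any decomposition, so no decomposition can have width below 2. The upper and lower bounds meet at 2, so that is the treewidth.

Treewidth 2.
One such decomposition:
Bags: B1 = {a, d, e}  B2 = {a, c, e}  B3 = {b, d, e}
Tree: B1–B2, B1–B3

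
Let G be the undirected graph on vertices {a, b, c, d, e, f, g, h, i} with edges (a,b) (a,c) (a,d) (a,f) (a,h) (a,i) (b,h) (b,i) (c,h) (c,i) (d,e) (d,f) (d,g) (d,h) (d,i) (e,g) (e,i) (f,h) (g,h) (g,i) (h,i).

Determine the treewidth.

A width-3 tree decomposition is:
Bags: B1 = {a, d, h, i}  B2 = {a, d, f, h}  B3 = {a, b, h, i}  B4 = {d, g, h, i}  B5 = {d, e, g, i}  B6 = {a, c, h, i}
Tree: B1–B2, B1–B3, B1–B4, B4–B5, B3–B6
Each bag holds 4 vertices, so the decomposition has width 3, which upper-bounds the treewidth. For the lower bound, the 4 vertices {d, e, g, i} are pairwise adjacent, and any tree decomposition puts a clique entirely inside one bag — forcing width ≥ 3. Hence tw(G) = 3 exactly.

3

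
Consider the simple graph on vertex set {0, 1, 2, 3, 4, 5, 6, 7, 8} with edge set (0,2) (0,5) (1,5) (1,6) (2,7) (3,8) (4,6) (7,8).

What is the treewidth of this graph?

A width-1 tree decomposition is:
Bags: B1 = {3, 8}  B2 = {7, 8}  B3 = {2, 7}  B4 = {0, 2}  B5 = {0, 5}  B6 = {1, 5}  B7 = {1, 6}  B8 = {4, 6}
Tree: B1–B2, B2–B3, B3–B4, B4–B5, B5–B6, B6–B7, B7–B8
Each bag holds 2 vertices, so the decomposition has width 1, which upper-bounds the treewidth. G has an edge, so its treewidth is at least 1. Therefore the treewidth is 1.

1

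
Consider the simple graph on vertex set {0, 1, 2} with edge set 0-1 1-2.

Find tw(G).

A width-1 tree decomposition is:
Bags: B1 = {0, 1}  B2 = {1, 2}
Tree: B1–B2
The largest bag has 2 vertices, giving width 1; this decomposition certifies tw(G) ≤ 1. G has an edge, so its treewidth is at least 1. The upper and lower bounds meet at 1, so that is the treewidth.

1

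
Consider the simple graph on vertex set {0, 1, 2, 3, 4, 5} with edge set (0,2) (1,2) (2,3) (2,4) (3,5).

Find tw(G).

A width-1 tree decomposition is:
Bags: B1 = {0, 2}  B2 = {1, 2}  B3 = {2, 3}  B4 = {2, 4}  B5 = {3, 5}
Tree: B1–B2, B2–B3, B2–B4, B3–B5
Every bag has size at most 2, so the width is 2 − 1 = 1 and tw(G) ≤ 1. G has an edge, so its treewidth is at least 1. Combining the bounds, tw(G) = 1.

1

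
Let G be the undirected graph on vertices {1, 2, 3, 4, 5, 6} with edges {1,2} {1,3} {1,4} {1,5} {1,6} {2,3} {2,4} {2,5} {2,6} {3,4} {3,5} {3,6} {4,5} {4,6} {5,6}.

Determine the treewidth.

A width-5 tree decomposition is:
Bags: B1 = {1, 2, 3, 4, 5, 6}
Tree: (single bag)
With just one bag of size 6, the width is 6 − 1 = 5, so tw(G) ≤ 5. For the lower bound, the 6 vertices {1, 2, 3, 4, 5, 6} are pairwise adjacent, and any tree decomposition puts a clique entirely inside one bag — forcing width ≥ 5. Combining the bounds, tw(G) = 5.

5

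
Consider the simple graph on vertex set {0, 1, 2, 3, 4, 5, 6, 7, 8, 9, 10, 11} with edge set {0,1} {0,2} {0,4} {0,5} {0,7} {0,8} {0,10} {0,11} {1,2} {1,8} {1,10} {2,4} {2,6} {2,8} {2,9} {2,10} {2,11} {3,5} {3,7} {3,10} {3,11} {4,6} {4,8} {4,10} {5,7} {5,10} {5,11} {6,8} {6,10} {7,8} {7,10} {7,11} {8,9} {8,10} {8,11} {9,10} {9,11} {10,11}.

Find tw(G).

A width-4 tree decomposition is:
Bags: B1 = {0, 2, 8, 10, 11}  B2 = {0, 7, 8, 10, 11}  B3 = {2, 8, 9, 10, 11}  B4 = {0, 2, 4, 8, 10}  B5 = {0, 5, 7, 10, 11}  B6 = {0, 1, 2, 8, 10}  B7 = {3, 5, 7, 10, 11}  B8 = {2, 4, 6, 8, 10}
Tree: B1–B2, B1–B3, B1–B4, B2–B5, B4–B6, B5–B7, B4–B8
The largest bag has 5 vertices, giving width 4; this decomposition certifies tw(G) ≤ 4. Conversely, {0, 1, 2, 8, 10} is a clique of size 5, and the vertices of any clique must share a bag in every tree decomposition; so some bag has ≥ 5 vertices and tw(G) ≥ 4. Therefore the treewidth is 4.

4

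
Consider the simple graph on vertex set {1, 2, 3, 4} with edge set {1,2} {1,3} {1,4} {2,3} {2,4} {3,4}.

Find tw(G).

A width-3 tree decomposition is:
Bags: B1 = {1, 2, 3, 4}
Tree: (single bag)
With just one bag of size 4, the width is 4 − 1 = 3, so tw(G) ≤ 3. Conversely, {1, 2, 3, 4} is a clique of size 4, and the vertices of any clique must share a bag in every tree decomposition; so some bag has ≥ 4 vertices and tw(G) ≥ 3. Hence tw(G) = 3 exactly.

3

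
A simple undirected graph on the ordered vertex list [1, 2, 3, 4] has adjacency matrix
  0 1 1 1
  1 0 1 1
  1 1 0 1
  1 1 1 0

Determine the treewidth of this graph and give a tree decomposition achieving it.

With just one bag of size 4, the width is 4 − 1 = 3, so tw(G) ≤ 3. Conversely, {1, 2, 3, 4} is a clique of size 4, and the vertices of any clique must share a bag in every tree decomposition; so some bag has ≥ 4 vertices and tw(G) ≥ 3. Therefore the treewidth is 3.

Treewidth 3.
One such decomposition:
Bags: B1 = {1, 2, 3, 4}
Tree: (single bag)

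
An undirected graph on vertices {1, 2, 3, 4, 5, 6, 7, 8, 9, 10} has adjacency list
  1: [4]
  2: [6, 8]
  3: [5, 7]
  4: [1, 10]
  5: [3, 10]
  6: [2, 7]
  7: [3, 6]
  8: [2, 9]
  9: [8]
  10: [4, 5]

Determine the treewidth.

A width-1 tree decomposition is:
Bags: B1 = {1, 4}  B2 = {4, 10}  B3 = {5, 10}  B4 = {3, 5}  B5 = {3, 7}  B6 = {6, 7}  B7 = {2, 6}  B8 = {2, 8}  B9 = {8, 9}
Tree: B1–B2, B2–B3, B3–B4, B4–B5, B5–B6, B6–B7, B7–B8, B8–B9
Each bag holds 2 vertices, so the decomposition has width 1, which upper-bounds the treewidth. G has an edge, so its treewidth is at least 1. The upper and lower bounds meet at 1, so that is the treewidth.

1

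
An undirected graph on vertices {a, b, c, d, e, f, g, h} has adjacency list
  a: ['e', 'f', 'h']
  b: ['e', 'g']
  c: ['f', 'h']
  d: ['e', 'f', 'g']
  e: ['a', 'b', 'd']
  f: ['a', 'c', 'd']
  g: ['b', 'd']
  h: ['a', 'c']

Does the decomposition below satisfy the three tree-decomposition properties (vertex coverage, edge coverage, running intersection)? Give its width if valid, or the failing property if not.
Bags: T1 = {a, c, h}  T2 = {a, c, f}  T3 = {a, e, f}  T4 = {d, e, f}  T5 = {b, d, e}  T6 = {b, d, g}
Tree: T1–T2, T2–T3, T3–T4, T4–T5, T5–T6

Vertex coverage: the bags together contain {a, b, c, d, e, f, g, h}, the full vertex set. Edge coverage: each edge of G has both endpoints in at least one bag. Running intersection: for every vertex, the bags containing it form a connected subtree. All three properties hold, so this is a valid tree decomposition of width max|bag| − 1 = 2, and hence tw(G) ≤ 2.

Yes; width 2.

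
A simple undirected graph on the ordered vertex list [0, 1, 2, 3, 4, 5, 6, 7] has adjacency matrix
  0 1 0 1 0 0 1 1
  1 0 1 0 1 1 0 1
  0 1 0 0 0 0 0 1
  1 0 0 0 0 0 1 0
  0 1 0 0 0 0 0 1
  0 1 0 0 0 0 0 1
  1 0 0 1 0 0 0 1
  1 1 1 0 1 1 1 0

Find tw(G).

2

A width-2 tree decomposition is:
Bags: B1 = {1, 2, 7}  B2 = {0, 1, 7}  B3 = {0, 6, 7}  B4 = {1, 5, 7}  B5 = {1, 4, 7}  B6 = {0, 3, 6}
Tree: B1–B2, B2–B3, B1–B4, B2–B5, B3–B6
Every bag has size at most 3, so the width is 3 − 1 = 2 and tw(G) ≤ 2. Conversely, {0, 3, 6} is a clique of size 3, and the vertices of any clique must share a bag in every tree decomposition; so some bag has ≥ 3 vertices and tw(G) ≥ 2. The upper and lower bounds meet at 2, so that is the treewidth.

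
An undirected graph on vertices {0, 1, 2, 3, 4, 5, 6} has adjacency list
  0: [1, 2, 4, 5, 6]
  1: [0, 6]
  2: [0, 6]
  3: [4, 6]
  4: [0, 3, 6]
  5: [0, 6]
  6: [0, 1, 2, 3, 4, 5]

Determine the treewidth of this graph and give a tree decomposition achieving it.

Every bag has size at most 3, so the width is 3 − 1 = 2 and tw(G) ≤ 2. Conversely, {0, 1, 6} is a clique of size 3, and the vertices of any clique must share a bag in every tree decomposition; so some bag has ≥ 3 vertices and tw(G) ≥ 2. Hence tw(G) = 2 exactly.

Treewidth 2.
Bags: B1 = {0, 4, 6}  B2 = {3, 4, 6}  B3 = {0, 1, 6}  B4 = {0, 2, 6}  B5 = {0, 5, 6}
Tree: B1–B2, B1–B3, B3–B4, B1–B5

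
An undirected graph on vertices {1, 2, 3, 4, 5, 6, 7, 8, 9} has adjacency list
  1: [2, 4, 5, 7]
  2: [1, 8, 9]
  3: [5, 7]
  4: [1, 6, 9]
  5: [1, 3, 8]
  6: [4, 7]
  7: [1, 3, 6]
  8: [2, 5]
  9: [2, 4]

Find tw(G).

3

A width-3 tree decomposition is:
Bags: B1 = {2, 3, 5, 8}  B2 = {1, 2, 3, 5}  B3 = {1, 2, 3, 7}  B4 = {1, 2, 7, 9}  B5 = {1, 4, 7, 9}  B6 = {4, 6, 7, 9}
Tree: B1–B2, B2–B3, B3–B4, B4–B5, B5–B6
Each bag holds 4 vertices, so the decomposition has width 3, which upper-bounds the treewidth. For the lower bound: the 4 vertex sets {3,5,8}, {2}, {1}, {4,6,7,9} are disjoint, each induces a connected subgraph, and every pair is joined by at least one edge of G. Contracting each set to a single vertex therefore yields K_{4} as a minor, and since treewidth is minor-monotone, tw(G) ≥ tw(K_{4}) = 3. Combining the bounds, tw(G) = 3.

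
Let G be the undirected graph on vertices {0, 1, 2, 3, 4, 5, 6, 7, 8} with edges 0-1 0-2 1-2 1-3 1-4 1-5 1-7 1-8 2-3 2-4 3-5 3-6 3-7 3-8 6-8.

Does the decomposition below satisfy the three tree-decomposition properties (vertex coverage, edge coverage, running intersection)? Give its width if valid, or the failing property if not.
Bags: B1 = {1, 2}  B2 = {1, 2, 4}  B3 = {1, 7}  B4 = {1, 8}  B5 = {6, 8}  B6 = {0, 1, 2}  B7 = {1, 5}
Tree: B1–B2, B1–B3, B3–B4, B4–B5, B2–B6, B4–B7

A tree decomposition must satisfy three properties: every vertex lies in some bag; for every edge, both endpoints lie together in some bag; and for every vertex, the bags containing it form a connected subtree. Here vertex 3 appears in no bag, so the decomposition is invalid.

No — vertex 3 appears in no bag.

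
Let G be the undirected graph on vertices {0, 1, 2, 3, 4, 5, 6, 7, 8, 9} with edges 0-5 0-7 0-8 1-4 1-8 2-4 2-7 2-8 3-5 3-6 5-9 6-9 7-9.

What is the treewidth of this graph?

2

A width-2 tree decomposition is:
Bags: B1 = {1, 2, 4}  B2 = {1, 2, 8}  B3 = {2, 7, 8}  B4 = {0, 7, 8}  B5 = {0, 7, 9}  B6 = {0, 5, 9}  B7 = {5, 6, 9}  B8 = {3, 5, 6}
Tree: B1–B2, B2–B3, B3–B4, B4–B5, B5–B6, B6–B7, B7–B8
Each bag holds 3 vertices, so the decomposition has width 2, which upper-bounds the treewidth. Since 4–1–8–2–4 is a cycle in G, G is not acyclic. Forests are exactly the graphs of treewidth ≤ 1, so tw(G) ≥ 2. The upper and lower bounds meet at 2, so that is the treewidth.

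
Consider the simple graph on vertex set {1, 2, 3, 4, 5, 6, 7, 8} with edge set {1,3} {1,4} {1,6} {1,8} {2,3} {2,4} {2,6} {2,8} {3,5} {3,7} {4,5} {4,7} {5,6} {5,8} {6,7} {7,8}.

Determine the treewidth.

A width-4 tree decomposition is:
Bags: B1 = {1, 2, 3, 5, 7}  B2 = {1, 2, 5, 6, 7}  B3 = {1, 2, 4, 5, 7}  B4 = {1, 2, 5, 7, 8}
Tree: B1–B2, B2–B3, B3–B4
Every bag has size at most 5, so the width is 5 − 1 = 4 and tw(G) ≤ 4. For the lower bound: the 5 vertex sets {1,3}, {5,6}, {4,7}, {2}, {8} are disjoint, each induces a connected subgraph, and every pair is joined by at least one edge of G. Contracting each set to a single vertex therefore yields K_{5} as a minor, and since treewidth is minor-monotone, tw(G) ≥ tw(K_{5}) = 4. Hence tw(G) = 4 exactly.

4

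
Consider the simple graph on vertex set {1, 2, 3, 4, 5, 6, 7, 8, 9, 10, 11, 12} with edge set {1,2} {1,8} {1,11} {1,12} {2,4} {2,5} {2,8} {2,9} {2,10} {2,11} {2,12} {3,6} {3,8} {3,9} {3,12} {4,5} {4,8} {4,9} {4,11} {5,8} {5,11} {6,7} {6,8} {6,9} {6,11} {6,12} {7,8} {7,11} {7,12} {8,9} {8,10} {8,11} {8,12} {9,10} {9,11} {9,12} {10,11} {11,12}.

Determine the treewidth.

A width-4 tree decomposition is:
Bags: B1 = {6, 8, 9, 11, 12}  B2 = {6, 7, 8, 11, 12}  B3 = {2, 8, 9, 11, 12}  B4 = {3, 6, 8, 9, 12}  B5 = {2, 4, 8, 9, 11}  B6 = {2, 4, 5, 8, 11}  B7 = {2, 8, 9, 10, 11}  B8 = {1, 2, 8, 11, 12}
Tree: B1–B2, B1–B3, B1–B4, B3–B5, B5–B6, B3–B7, B3–B8
Every bag has size at most 5, so the width is 5 − 1 = 4 and tw(G) ≤ 4. Conversely, {1, 2, 8, 11, 12} is a clique of size 5, and the vertices of any clique must share a bag in every tree decomposition; so some bag has ≥ 5 vertices and tw(G) ≥ 4. Hence tw(G) = 4 exactly.

4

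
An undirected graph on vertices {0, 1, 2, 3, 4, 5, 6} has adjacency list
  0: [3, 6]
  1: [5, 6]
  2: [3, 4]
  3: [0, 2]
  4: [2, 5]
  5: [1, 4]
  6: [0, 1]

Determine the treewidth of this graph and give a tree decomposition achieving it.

The largest bag has 3 vertices, giving width 2; this decomposition certifies tw(G) ≤ 2. The edges 5–1–6–0–3–2–4–5 form a cycle, so G is not a tree and its treewidth is at least 2. Combining the bounds, tw(G) = 2.

Treewidth 2.
One such decomposition:
Bags: B1 = {1, 5, 6}  B2 = {0, 5, 6}  B3 = {0, 3, 5}  B4 = {2, 3, 5}  B5 = {2, 4, 5}
Tree: B1–B2, B2–B3, B3–B4, B4–B5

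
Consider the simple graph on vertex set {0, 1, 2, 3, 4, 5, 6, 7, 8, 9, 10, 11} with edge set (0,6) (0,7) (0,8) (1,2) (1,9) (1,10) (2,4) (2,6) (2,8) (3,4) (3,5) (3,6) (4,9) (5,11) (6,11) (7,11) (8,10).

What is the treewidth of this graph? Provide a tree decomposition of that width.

Treewidth 3.
One such decomposition:
Bags: B1 = {1, 8, 9, 10}  B2 = {1, 2, 8, 9}  B3 = {2, 4, 8, 9}  B4 = {0, 2, 4, 8}  B5 = {0, 2, 4, 6}  B6 = {0, 3, 4, 6}  B7 = {0, 3, 6, 7}  B8 = {3, 6, 7, 11}  B9 = {3, 5, 7, 11}
Tree: B1–B2, B2–B3, B3–B4, B4–B5, B5–B6, B6–B7, B7–B8, B8–B9

Each bag holds 4 vertices, so the decomposition has width 3, which upper-bounds the treewidth. For the lower bound: the 4 vertex sets {1,9,10}, {8}, {2}, {0,3,4,6} are disjoint, each induces a connected subgraph, and every pair is joined by at least one edge of G. Contracting each set to a single vertex therefore yields K_{4} as a minor, and since treewidth is minor-monotone, tw(G) ≥ tw(K_{4}) = 3. The upper and lower bounds meet at 3, so that is the treewidth.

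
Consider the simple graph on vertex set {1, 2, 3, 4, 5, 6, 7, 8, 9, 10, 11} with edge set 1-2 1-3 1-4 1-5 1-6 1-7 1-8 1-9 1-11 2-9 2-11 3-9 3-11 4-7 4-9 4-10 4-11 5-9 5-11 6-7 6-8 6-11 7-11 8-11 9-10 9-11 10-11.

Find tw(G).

3

A width-3 tree decomposition is:
Bags: B1 = {1, 4, 7, 11}  B2 = {1, 4, 9, 11}  B3 = {1, 5, 9, 11}  B4 = {4, 9, 10, 11}  B5 = {1, 6, 7, 11}  B6 = {1, 6, 8, 11}  B7 = {1, 2, 9, 11}  B8 = {1, 3, 9, 11}
Tree: B1–B2, B2–B3, B2–B4, B1–B5, B5–B6, B2–B7, B2–B8
Every bag has size at most 4, so the width is 4 − 1 = 3 and tw(G) ≤ 3. On the other hand G contains the 4-clique {1, 6, 8, 11}. A clique must lie in a single bag of any decomposition, so no decomposition can have width below 3. Therefore the treewidth is 3.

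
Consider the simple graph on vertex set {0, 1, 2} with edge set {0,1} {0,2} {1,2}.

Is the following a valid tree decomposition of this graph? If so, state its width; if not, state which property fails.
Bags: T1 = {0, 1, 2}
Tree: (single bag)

Yes; width 2.

Every vertex of G appears in some bag (union = {0, 1, 2}); every edge is covered by a bag; and for each vertex v the set of bags containing v is connected in the bag tree. The decomposition is therefore valid. The largest bag has 3 vertices, so the width is 2.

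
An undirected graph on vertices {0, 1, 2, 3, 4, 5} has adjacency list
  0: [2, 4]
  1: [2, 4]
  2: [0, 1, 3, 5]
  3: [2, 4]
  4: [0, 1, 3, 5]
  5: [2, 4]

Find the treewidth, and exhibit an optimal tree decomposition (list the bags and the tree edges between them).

Every bag has size at most 3, so the width is 3 − 1 = 2 and tw(G) ≤ 2. For the lower bound, G contains the cycle 5–2–1–4–5, so G is not a forest; only forests have treewidth ≤ 1, hence tw(G) ≥ 2. Combining the bounds, tw(G) = 2.

Treewidth 2.
One such decomposition:
Bags: B1 = {2, 4, 5}  B2 = {1, 2, 4}  B3 = {0, 2, 4}  B4 = {2, 3, 4}
Tree: B1–B2, B2–B3, B3–B4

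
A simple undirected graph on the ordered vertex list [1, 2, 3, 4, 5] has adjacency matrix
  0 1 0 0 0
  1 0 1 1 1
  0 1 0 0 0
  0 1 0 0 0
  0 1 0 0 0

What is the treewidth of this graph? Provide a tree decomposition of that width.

Treewidth 1.
One such decomposition:
Bags: B1 = {2, 4}  B2 = {1, 2}  B3 = {2, 3}  B4 = {2, 5}
Tree: B1–B2, B1–B3, B1–B4

Every bag has size at most 2, so the width is 2 − 1 = 1 and tw(G) ≤ 1. Since G has at least one edge (e.g. 2–4), it is not an edgeless graph, so tw(G) ≥ 1. The upper and lower bounds meet at 1, so that is the treewidth.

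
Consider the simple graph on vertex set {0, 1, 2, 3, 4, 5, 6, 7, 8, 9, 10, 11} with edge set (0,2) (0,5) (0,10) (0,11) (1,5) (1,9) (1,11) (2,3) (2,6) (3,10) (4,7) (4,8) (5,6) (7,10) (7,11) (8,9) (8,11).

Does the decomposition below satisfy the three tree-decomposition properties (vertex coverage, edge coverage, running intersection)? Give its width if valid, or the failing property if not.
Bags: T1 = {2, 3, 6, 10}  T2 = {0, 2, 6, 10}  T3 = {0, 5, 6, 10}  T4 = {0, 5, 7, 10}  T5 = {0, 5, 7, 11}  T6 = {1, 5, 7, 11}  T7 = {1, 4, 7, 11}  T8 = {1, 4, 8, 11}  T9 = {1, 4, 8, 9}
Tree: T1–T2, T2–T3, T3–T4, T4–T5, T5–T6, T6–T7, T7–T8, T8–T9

Vertex coverage: the bags together contain {0, 1, 2, 3, 4, 5, 6, 7, 8, 9, 10, 11}, the full vertex set. Edge coverage: each edge of G has both endpoints in at least one bag. Running intersection: for every vertex, the bags containing it form a connected subtree. All three properties hold, so this is a valid tree decomposition of width max|bag| − 1 = 3, and hence tw(G) ≤ 3.

Yes; width 3.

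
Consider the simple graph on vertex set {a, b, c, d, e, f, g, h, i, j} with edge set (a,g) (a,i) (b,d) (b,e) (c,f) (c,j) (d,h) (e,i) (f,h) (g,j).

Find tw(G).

2

A width-2 tree decomposition is:
Bags: B1 = {c, g, j}  B2 = {a, c, g}  B3 = {a, c, i}  B4 = {c, e, i}  B5 = {b, c, e}  B6 = {b, c, d}  B7 = {c, d, h}  B8 = {c, f, h}
Tree: B1–B2, B2–B3, B3–B4, B4–B5, B5–B6, B6–B7, B7–B8
Each bag holds 3 vertices, so the decomposition has width 2, which upper-bounds the treewidth. The edges c–j–g–a–i–e–b–d–h–f–c form a cycle, so G is not a tree and its treewidth is at least 2. Hence tw(G) = 2 exactly.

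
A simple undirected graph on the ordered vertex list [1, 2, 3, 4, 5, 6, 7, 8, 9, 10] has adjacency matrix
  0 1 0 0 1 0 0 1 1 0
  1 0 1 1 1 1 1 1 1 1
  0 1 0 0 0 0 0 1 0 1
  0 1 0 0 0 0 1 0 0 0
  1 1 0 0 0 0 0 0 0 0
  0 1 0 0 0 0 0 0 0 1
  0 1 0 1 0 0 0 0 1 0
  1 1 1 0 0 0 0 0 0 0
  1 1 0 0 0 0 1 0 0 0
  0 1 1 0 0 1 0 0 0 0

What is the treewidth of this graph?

A width-2 tree decomposition is:
Bags: B1 = {1, 2, 5}  B2 = {1, 2, 8}  B3 = {2, 3, 8}  B4 = {1, 2, 9}  B5 = {2, 7, 9}  B6 = {2, 4, 7}  B7 = {2, 3, 10}  B8 = {2, 6, 10}
Tree: B1–B2, B2–B3, B1–B4, B4–B5, B5–B6, B3–B7, B7–B8
The largest bag has 3 vertices, giving width 2; this decomposition certifies tw(G) ≤ 2. Conversely, {1, 2, 8} is a clique of size 3, and the vertices of any clique must share a bag in every tree decomposition; so some bag has ≥ 3 vertices and tw(G) ≥ 2. Combining the bounds, tw(G) = 2.

2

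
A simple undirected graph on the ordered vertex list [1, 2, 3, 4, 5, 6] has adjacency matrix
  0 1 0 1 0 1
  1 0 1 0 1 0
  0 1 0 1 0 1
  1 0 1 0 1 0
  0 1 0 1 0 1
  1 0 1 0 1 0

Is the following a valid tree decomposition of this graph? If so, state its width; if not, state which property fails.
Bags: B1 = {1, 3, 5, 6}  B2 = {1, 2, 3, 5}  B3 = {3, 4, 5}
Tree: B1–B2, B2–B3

A tree decomposition must satisfy three properties: every vertex lies in some bag; for every edge, both endpoints lie together in some bag; and for every vertex, the bags containing it form a connected subtree. Here edge (1,4) lies in no bag, so the decomposition is invalid.

No — edge (1,4) lies in no bag.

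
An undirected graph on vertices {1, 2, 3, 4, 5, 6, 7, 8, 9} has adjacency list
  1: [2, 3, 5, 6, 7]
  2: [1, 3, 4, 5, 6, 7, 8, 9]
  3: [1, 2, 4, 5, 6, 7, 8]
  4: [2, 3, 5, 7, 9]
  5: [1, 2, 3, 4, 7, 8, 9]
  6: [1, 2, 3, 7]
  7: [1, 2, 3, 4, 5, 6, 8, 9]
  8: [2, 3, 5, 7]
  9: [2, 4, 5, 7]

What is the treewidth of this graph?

4

A width-4 tree decomposition is:
Bags: B1 = {2, 3, 4, 5, 7}  B2 = {2, 4, 5, 7, 9}  B3 = {1, 2, 3, 5, 7}  B4 = {1, 2, 3, 6, 7}  B5 = {2, 3, 5, 7, 8}
Tree: B1–B2, B1–B3, B3–B4, B3–B5
The largest bag has 5 vertices, giving width 4; this decomposition certifies tw(G) ≤ 4. Conversely, {2, 4, 5, 7, 9} is a clique of size 5, and the vertices of any clique must share a bag in every tree decomposition; so some bag has ≥ 5 vertices and tw(G) ≥ 4. Combining the bounds, tw(G) = 4.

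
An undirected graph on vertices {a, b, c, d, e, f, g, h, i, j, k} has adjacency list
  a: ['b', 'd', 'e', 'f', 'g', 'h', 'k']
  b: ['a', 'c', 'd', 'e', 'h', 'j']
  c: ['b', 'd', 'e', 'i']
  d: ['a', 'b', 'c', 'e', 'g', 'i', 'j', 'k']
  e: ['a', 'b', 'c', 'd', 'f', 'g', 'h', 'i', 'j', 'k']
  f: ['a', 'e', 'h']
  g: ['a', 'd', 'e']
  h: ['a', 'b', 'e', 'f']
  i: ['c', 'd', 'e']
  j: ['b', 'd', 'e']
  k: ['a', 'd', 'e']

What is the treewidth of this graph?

3

A width-3 tree decomposition is:
Bags: B1 = {a, d, e, g}  B2 = {a, d, e, k}  B3 = {a, b, d, e}  B4 = {b, c, d, e}  B5 = {a, b, e, h}  B6 = {c, d, e, i}  B7 = {a, e, f, h}  B8 = {b, d, e, j}
Tree: B1–B2, B2–B3, B3–B4, B3–B5, B4–B6, B5–B7, B3–B8
Every bag has size at most 4, so the width is 4 − 1 = 3 and tw(G) ≤ 3. Conversely, {a, d, e, g} is a clique of size 4, and the vertices of any clique must share a bag in every tree decomposition; so some bag has ≥ 4 vertices and tw(G) ≥ 3. Hence tw(G) = 3 exactly.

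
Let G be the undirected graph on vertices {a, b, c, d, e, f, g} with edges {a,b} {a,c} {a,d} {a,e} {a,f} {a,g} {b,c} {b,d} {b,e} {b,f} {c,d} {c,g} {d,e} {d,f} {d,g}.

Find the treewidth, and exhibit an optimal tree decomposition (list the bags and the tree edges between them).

Treewidth 3.
One optimal decomposition is:
Bags: B1 = {a, b, c, d}  B2 = {a, b, d, e}  B3 = {a, b, d, f}  B4 = {a, c, d, g}
Tree: B1–B2, B1–B3, B1–B4

Each bag holds 4 vertices, so the decomposition has width 3, which upper-bounds the treewidth. Conversely, {a, c, d, g} is a clique of size 4, and the vertices of any clique must share a bag in every tree decomposition; so some bag has ≥ 4 vertices and tw(G) ≥ 3. Combining the bounds, tw(G) = 3.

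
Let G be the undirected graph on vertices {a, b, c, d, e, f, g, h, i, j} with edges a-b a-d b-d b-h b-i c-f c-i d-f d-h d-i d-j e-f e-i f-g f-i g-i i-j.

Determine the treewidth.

2

A width-2 tree decomposition is:
Bags: B1 = {c, f, i}  B2 = {f, g, i}  B3 = {d, f, i}  B4 = {b, d, i}  B5 = {d, i, j}  B6 = {a, b, d}  B7 = {e, f, i}  B8 = {b, d, h}
Tree: B1–B2, B1–B3, B3–B4, B4–B5, B4–B6, B1–B7, B4–B8
The largest bag has 3 vertices, giving width 2; this decomposition certifies tw(G) ≤ 2. For the lower bound, the 3 vertices {b, d, h} are pairwise adjacent, and any tree decomposition puts a clique entirely inside one bag — forcing width ≥ 2. Therefore the treewidth is 2.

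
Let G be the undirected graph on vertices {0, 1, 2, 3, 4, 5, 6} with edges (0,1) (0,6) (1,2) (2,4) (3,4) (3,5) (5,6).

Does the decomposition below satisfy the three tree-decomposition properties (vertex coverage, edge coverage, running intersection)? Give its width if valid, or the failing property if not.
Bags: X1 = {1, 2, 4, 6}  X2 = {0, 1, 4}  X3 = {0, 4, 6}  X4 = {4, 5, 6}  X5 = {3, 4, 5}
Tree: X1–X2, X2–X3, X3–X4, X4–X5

No — bags containing vertex 6 are not connected in the tree.

A tree decomposition must satisfy three properties: every vertex lies in some bag; for every edge, both endpoints lie together in some bag; and for every vertex, the bags containing it form a connected subtree. Here bags containing vertex 6 are not connected in the tree, so the decomposition is invalid.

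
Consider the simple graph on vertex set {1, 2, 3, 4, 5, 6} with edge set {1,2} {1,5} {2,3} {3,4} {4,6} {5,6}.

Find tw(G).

A width-2 tree decomposition is:
Bags: B1 = {1, 5, 6}  B2 = {1, 2, 6}  B3 = {2, 3, 6}  B4 = {3, 4, 6}
Tree: B1–B2, B2–B3, B3–B4
The largest bag has 3 vertices, giving width 2; this decomposition certifies tw(G) ≤ 2. For the lower bound, G contains the cycle 6–5–1–2–3–4–6, so G is not a forest; only forests have treewidth ≤ 1, hence tw(G) ≥ 2. The upper and lower bounds meet at 2, so that is the treewidth.

2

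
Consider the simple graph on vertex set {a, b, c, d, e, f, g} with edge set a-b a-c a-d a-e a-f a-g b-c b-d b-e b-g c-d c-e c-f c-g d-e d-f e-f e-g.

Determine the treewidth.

4

A width-4 tree decomposition is:
Bags: B1 = {a, c, d, e, f}  B2 = {a, b, c, d, e}  B3 = {a, b, c, e, g}
Tree: B1–B2, B2–B3
The largest bag has 5 vertices, giving width 4; this decomposition certifies tw(G) ≤ 4. Conversely, {a, c, d, e, f} is a clique of size 5, and the vertices of any clique must share a bag in every tree decomposition; so some bag has ≥ 5 vertices and tw(G) ≥ 4. Therefore the treewidth is 4.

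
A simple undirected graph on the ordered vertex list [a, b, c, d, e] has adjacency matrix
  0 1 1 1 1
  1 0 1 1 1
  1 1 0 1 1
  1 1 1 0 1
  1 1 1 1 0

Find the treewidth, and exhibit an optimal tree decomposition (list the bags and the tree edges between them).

Treewidth 4.
Bags: B1 = {a, b, c, d, e}
Tree: (single bag)

With just one bag of size 5, the width is 5 − 1 = 4, so tw(G) ≤ 4. Conversely, {a, b, c, d, e} is a clique of size 5, and the vertices of any clique must share a bag in every tree decomposition; so some bag has ≥ 5 vertices and tw(G) ≥ 4. Therefore the treewidth is 4.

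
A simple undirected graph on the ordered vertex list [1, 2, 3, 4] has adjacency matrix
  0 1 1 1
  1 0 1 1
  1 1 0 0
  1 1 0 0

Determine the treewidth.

A width-2 tree decomposition is:
Bags: B1 = {1, 2, 3}  B2 = {1, 2, 4}
Tree: B1–B2
Every bag has size at most 3, so the width is 3 − 1 = 2 and tw(G) ≤ 2. Conversely, {1, 2, 3} is a clique of size 3, and the vertices of any clique must share a bag in every tree decomposition; so some bag has ≥ 3 vertices and tw(G) ≥ 2. The upper and lower bounds meet at 2, so that is the treewidth.

2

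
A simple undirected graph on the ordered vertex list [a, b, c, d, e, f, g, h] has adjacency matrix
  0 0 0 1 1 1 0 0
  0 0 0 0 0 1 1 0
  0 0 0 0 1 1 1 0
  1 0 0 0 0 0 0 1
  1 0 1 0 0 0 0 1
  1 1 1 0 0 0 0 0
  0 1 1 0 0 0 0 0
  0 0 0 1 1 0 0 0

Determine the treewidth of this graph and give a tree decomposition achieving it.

The largest bag has 3 vertices, giving width 2; this decomposition certifies tw(G) ≤ 2. Since g–b–f–c–g is a cycle in G, G is not acyclic. Forests are exactly the graphs of treewidth ≤ 1, so tw(G) ≥ 2. The upper and lower bounds meet at 2, so that is the treewidth.

Treewidth 2.
One optimal decomposition is:
Bags: B1 = {b, c, g}  B2 = {b, c, f}  B3 = {c, e, f}  B4 = {a, e, f}  B5 = {a, e, h}  B6 = {a, d, h}
Tree: B1–B2, B2–B3, B3–B4, B4–B5, B5–B6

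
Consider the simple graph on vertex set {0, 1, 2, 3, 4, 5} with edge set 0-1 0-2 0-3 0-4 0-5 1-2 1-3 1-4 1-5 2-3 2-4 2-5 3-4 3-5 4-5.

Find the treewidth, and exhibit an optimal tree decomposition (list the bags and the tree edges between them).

A single bag containing all 6 vertices is trivially a valid decomposition of width 5. Conversely, {0, 1, 2, 3, 4, 5} is a clique of size 6, and the vertices of any clique must share a bag in every tree decomposition; so some bag has ≥ 6 vertices and tw(G) ≥ 5. The upper and lower bounds meet at 5, so that is the treewidth.

Treewidth 5.
One such decomposition:
Bags: B1 = {0, 1, 2, 3, 4, 5}
Tree: (single bag)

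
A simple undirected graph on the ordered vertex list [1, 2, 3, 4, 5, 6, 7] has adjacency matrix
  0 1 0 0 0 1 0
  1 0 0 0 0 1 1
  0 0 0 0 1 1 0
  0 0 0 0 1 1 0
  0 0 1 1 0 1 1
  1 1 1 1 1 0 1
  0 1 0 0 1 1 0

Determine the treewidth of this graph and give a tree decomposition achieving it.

Each bag holds 3 vertices, so the decomposition has width 2, which upper-bounds the treewidth. For the lower bound, the 3 vertices {1, 2, 6} are pairwise adjacent, and any tree decomposition puts a clique entirely inside one bag — forcing width ≥ 2. The upper and lower bounds meet at 2, so that is the treewidth.

Treewidth 2.
One optimal decomposition is:
Bags: B1 = {2, 6, 7}  B2 = {5, 6, 7}  B3 = {4, 5, 6}  B4 = {1, 2, 6}  B5 = {3, 5, 6}
Tree: B1–B2, B2–B3, B1–B4, B3–B5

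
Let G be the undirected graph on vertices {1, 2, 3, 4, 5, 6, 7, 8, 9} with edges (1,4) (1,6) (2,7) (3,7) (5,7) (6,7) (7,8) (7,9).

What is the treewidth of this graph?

1

A width-1 tree decomposition is:
Bags: B1 = {2, 7}  B2 = {7, 9}  B3 = {6, 7}  B4 = {1, 6}  B5 = {3, 7}  B6 = {7, 8}  B7 = {1, 4}  B8 = {5, 7}
Tree: B1–B2, B2–B3, B3–B4, B2–B5, B3–B6, B4–B7, B1–B8
Every bag has size at most 2, so the width is 2 − 1 = 1 and tw(G) ≤ 1. Any graph with an edge has treewidth ≥ 1, and G has the edge 2–7. Therefore the treewidth is 1.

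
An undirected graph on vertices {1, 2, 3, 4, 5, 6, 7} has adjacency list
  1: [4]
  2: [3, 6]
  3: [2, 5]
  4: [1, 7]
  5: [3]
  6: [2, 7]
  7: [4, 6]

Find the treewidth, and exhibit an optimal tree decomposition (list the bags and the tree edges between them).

Treewidth 1.
Bags: B1 = {3, 5}  B2 = {2, 3}  B3 = {2, 6}  B4 = {6, 7}  B5 = {4, 7}  B6 = {1, 4}
Tree: B1–B2, B2–B3, B3–B4, B4–B5, B5–B6

Every bag has size at most 2, so the width is 2 − 1 = 1 and tw(G) ≤ 1. Since G has at least one edge (e.g. 5–3), it is not an edgeless graph, so tw(G) ≥ 1. The upper and lower bounds meet at 1, so that is the treewidth.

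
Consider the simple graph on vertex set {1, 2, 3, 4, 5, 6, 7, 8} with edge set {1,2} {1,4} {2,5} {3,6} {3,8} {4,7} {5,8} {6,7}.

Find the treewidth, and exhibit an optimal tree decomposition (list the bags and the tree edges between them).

Treewidth 2.
One optimal decomposition is:
Bags: B1 = {4, 6, 7}  B2 = {3, 4, 6}  B3 = {3, 4, 8}  B4 = {4, 5, 8}  B5 = {2, 4, 5}  B6 = {1, 2, 4}
Tree: B1–B2, B2–B3, B3–B4, B4–B5, B5–B6

The largest bag has 3 vertices, giving width 2; this decomposition certifies tw(G) ≤ 2. The edges 4–7–6–3–8–5–2–1–4 form a cycle, so G is not a tree and its treewidth is at least 2. Therefore the treewidth is 2.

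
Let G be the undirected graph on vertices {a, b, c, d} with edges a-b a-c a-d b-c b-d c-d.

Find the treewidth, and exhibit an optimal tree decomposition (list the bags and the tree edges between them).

With just one bag of size 4, the width is 4 − 1 = 3, so tw(G) ≤ 3. On the other hand G contains the 4-clique {a, b, c, d}. A clique must lie in a single bag of any decomposition, so no decomposition can have width below 3. The upper and lower bounds meet at 3, so that is the treewidth.

Treewidth 3.
One optimal decomposition is:
Bags: B1 = {a, b, c, d}
Tree: (single bag)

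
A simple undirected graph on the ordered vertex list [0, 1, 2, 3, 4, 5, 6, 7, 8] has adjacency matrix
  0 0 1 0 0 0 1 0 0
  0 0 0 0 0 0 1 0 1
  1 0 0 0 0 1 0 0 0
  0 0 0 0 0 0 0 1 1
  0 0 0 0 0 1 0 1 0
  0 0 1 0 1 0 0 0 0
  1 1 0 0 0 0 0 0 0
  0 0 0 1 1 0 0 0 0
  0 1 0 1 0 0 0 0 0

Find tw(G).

2

A width-2 tree decomposition is:
Bags: B1 = {2, 4, 5}  B2 = {0, 2, 4}  B3 = {0, 4, 6}  B4 = {1, 4, 6}  B5 = {1, 4, 8}  B6 = {3, 4, 8}  B7 = {3, 4, 7}
Tree: B1–B2, B2–B3, B3–B4, B4–B5, B5–B6, B6–B7
The largest bag has 3 vertices, giving width 2; this decomposition certifies tw(G) ≤ 2. The edges 4–5–2–0–6–1–8–3–7–4 form a cycle, so G is not a tree and its treewidth is at least 2. Hence tw(G) = 2 exactly.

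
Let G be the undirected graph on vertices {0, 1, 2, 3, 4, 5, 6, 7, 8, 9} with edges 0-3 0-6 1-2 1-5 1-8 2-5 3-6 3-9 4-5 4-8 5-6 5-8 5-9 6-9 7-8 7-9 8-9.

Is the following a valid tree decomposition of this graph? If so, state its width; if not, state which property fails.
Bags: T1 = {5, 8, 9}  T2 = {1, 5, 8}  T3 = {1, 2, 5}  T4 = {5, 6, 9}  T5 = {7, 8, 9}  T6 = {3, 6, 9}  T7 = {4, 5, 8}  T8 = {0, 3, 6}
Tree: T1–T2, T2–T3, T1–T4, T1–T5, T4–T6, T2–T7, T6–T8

Yes; width 2.

Checking the three conditions: (i) the bags cover all of {0, 1, 2, 3, 4, 5, 6, 7, 8, 9}; (ii) for each edge, some bag contains both endpoints; (iii) the bags containing any fixed vertex form a subtree. All hold, so the decomposition is valid with width 3 − 1 = 2.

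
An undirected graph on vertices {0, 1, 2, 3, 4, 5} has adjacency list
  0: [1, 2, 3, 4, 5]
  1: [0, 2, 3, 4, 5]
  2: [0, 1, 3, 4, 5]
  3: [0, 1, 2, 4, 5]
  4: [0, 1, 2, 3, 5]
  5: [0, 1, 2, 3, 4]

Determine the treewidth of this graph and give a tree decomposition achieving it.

Treewidth 5.
One optimal decomposition is:
Bags: B1 = {0, 1, 2, 3, 4, 5}
Tree: (single bag)

With just one bag of size 6, the width is 6 − 1 = 5, so tw(G) ≤ 5. Conversely, {0, 1, 2, 3, 4, 5} is a clique of size 6, and the vertices of any clique must share a bag in every tree decomposition; so some bag has ≥ 6 vertices and tw(G) ≥ 5. Combining the bounds, tw(G) = 5.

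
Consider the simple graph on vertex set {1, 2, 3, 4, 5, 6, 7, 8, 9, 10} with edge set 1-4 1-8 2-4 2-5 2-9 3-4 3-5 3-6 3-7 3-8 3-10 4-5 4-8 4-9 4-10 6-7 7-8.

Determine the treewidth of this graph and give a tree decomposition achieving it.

Each bag holds 3 vertices, so the decomposition has width 2, which upper-bounds the treewidth. For the lower bound, the 3 vertices {1, 4, 8} are pairwise adjacent, and any tree decomposition puts a clique entirely inside one bag — forcing width ≥ 2. Hence tw(G) = 2 exactly.

Treewidth 2.
One optimal decomposition is:
Bags: B1 = {3, 4, 5}  B2 = {3, 4, 8}  B3 = {3, 7, 8}  B4 = {3, 6, 7}  B5 = {2, 4, 5}  B6 = {2, 4, 9}  B7 = {1, 4, 8}  B8 = {3, 4, 10}
Tree: B1–B2, B2–B3, B3–B4, B1–B5, B5–B6, B2–B7, B2–B8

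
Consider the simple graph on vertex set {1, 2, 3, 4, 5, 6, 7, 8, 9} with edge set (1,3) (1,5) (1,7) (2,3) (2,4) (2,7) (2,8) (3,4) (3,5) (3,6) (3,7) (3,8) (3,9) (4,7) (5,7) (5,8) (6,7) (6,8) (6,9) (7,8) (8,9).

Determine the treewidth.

3

A width-3 tree decomposition is:
Bags: B1 = {3, 5, 7, 8}  B2 = {1, 3, 5, 7}  B3 = {3, 6, 7, 8}  B4 = {2, 3, 7, 8}  B5 = {2, 3, 4, 7}  B6 = {3, 6, 8, 9}
Tree: B1–B2, B1–B3, B3–B4, B4–B5, B3–B6
Every bag has size at most 4, so the width is 4 − 1 = 3 and tw(G) ≤ 3. Conversely, {3, 6, 8, 9} is a clique of size 4, and the vertices of any clique must share a bag in every tree decomposition; so some bag has ≥ 4 vertices and tw(G) ≥ 3. Combining the bounds, tw(G) = 3.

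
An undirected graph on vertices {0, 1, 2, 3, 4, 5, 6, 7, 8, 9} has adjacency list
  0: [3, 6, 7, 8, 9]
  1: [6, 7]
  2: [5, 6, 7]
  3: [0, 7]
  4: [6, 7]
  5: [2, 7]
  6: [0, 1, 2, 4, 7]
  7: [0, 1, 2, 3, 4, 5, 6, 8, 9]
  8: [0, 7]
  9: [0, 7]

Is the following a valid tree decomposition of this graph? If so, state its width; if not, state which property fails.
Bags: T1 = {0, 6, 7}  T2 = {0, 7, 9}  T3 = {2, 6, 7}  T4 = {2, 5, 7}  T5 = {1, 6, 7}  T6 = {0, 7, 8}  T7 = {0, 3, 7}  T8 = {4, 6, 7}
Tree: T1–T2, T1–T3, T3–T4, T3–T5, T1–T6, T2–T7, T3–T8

Yes; width 2.

Vertex coverage: the bags together contain {0, 1, 2, 3, 4, 5, 6, 7, 8, 9}, the full vertex set. Edge coverage: each edge of G has both endpoints in at least one bag. Running intersection: for every vertex, the bags containing it form a connected subtree. All three properties hold, so this is a valid tree decomposition of width max|bag| − 1 = 2, and hence tw(G) ≤ 2.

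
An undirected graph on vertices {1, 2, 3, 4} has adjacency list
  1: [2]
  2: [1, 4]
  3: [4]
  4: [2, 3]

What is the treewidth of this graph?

A width-1 tree decomposition is:
Bags: B1 = {2, 4}  B2 = {3, 4}  B3 = {1, 2}
Tree: B1–B2, B1–B3
Every bag has size at most 2, so the width is 2 − 1 = 1 and tw(G) ≤ 1. G has an edge, so its treewidth is at least 1. Combining the bounds, tw(G) = 1.

1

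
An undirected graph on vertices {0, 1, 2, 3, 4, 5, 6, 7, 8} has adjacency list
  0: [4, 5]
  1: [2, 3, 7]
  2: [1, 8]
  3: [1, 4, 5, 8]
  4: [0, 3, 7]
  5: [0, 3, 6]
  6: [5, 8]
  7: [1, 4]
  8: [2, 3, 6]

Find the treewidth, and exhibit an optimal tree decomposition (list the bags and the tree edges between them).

Treewidth 3.
One optimal decomposition is:
Bags: B1 = {0, 1, 4, 7}  B2 = {0, 1, 3, 4}  B3 = {0, 1, 3, 5}  B4 = {1, 2, 3, 5}  B5 = {2, 3, 5, 8}  B6 = {2, 5, 6, 8}
Tree: B1–B2, B2–B3, B3–B4, B4–B5, B5–B6

Each bag holds 4 vertices, so the decomposition has width 3, which upper-bounds the treewidth. For the lower bound: the 4 vertex sets {0,4,7}, {1}, {3}, {2,5,6,8} are disjoint, each induces a connected subgraph, and every pair is joined by at least one edge of G. Contracting each set to a single vertex therefore yields K_{4} as a minor, and since treewidth is minor-monotone, tw(G) ≥ tw(K_{4}) = 3. Therefore the treewidth is 3.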